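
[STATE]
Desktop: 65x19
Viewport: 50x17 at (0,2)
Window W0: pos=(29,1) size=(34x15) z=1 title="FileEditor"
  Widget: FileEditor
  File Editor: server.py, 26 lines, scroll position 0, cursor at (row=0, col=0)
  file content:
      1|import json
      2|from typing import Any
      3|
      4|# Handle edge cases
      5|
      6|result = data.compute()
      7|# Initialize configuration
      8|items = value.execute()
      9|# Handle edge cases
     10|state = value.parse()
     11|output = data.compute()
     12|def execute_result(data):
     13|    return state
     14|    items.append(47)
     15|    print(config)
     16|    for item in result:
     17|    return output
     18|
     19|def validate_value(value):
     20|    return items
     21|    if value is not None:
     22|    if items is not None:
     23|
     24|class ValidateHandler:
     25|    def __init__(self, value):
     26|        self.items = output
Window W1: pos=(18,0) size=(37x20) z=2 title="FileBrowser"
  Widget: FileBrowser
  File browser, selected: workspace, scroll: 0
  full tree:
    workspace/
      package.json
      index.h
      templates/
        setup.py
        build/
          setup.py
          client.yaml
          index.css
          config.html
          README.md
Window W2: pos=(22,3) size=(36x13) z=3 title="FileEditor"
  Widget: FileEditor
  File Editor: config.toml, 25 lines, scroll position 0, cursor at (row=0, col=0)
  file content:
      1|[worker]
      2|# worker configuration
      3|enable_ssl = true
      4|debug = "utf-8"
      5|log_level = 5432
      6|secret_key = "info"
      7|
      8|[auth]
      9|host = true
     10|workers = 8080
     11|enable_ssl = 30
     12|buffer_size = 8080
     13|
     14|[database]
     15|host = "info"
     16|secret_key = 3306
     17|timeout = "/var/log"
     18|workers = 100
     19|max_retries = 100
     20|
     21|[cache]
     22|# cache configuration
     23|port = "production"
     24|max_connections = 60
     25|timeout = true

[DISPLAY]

                  ┠───────────────────────────────
                  ┃> [┏━━━━━━━━━━━━━━━━━━━━━━━━━━━
                  ┃   ┃ FileEditor                
                  ┃   ┠───────────────────────────
                  ┃   ┃█worker]                   
                  ┃   ┃# worker configuration     
                  ┃   ┃enable_ssl = true          
                  ┃   ┃debug = "utf-8"            
                  ┃   ┃log_level = 5432           
                  ┃   ┃secret_key = "info"        
                  ┃   ┃                           
                  ┃   ┃[auth]                     
                  ┃   ┃host = true                
                  ┃   ┗━━━━━━━━━━━━━━━━━━━━━━━━━━━
                  ┃                               
                  ┃                               
                  ┃                               


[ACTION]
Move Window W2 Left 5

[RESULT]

                  ┠───────────────────────────────
                 ┏━━━━━━━━━━━━━━━━━━━━━━━━━━━━━━━━
                 ┃ FileEditor                     
                 ┠────────────────────────────────
                 ┃█worker]                        
                 ┃# worker configuration          
                 ┃enable_ssl = true               
                 ┃debug = "utf-8"                 
                 ┃log_level = 5432                
                 ┃secret_key = "info"             
                 ┃                                
                 ┃[auth]                          
                 ┃host = true                     
                 ┗━━━━━━━━━━━━━━━━━━━━━━━━━━━━━━━━
                  ┃                               
                  ┃                               
                  ┃                               


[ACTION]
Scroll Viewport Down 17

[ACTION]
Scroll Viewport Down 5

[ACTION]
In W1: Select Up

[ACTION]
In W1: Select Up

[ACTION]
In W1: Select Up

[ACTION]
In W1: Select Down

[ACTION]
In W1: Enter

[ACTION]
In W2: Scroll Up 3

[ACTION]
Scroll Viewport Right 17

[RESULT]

   ┠───────────────────────────────────┨       ┃  
  ┏━━━━━━━━━━━━━━━━━━━━━━━━━━━━━━━━━━┓ ┃───────┨  
  ┃ FileEditor                       ┃ ┃      ▲┃  
  ┠──────────────────────────────────┨ ┃      █┃  
  ┃█worker]                         ▲┃ ┃      ░┃  
  ┃# worker configuration           █┃ ┃      ░┃  
  ┃enable_ssl = true                ░┃ ┃      ░┃  
  ┃debug = "utf-8"                  ░┃ ┃      ░┃  
  ┃log_level = 5432                 ░┃ ┃n     ░┃  
  ┃secret_key = "info"              ░┃ ┃      ░┃  
  ┃                                 ░┃ ┃      ░┃  
  ┃[auth]                           ░┃ ┃      ░┃  
  ┃host = true                      ▼┃ ┃      ▼┃  
  ┗━━━━━━━━━━━━━━━━━━━━━━━━━━━━━━━━━━┛ ┃━━━━━━━┛  
   ┃                                   ┃          
   ┃                                   ┃          
   ┃                                   ┃          


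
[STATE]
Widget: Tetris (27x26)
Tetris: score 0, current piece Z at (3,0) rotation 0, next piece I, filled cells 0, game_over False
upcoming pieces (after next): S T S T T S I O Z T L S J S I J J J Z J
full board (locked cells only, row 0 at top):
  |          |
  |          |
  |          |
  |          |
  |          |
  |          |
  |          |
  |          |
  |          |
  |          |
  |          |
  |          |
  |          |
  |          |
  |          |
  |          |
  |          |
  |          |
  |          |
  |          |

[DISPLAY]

   ▓▓     │Next:           
    ▓▓    │████            
          │                
          │                
          │                
          │                
          │Score:          
          │0               
          │                
          │                
          │                
          │                
          │                
          │                
          │                
          │                
          │                
          │                
          │                
          │                
          │                
          │                
          │                
          │                
          │                
          │                


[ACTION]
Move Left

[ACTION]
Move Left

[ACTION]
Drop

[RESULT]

          │Next:           
 ▓▓       │████            
  ▓▓      │                
          │                
          │                
          │                
          │Score:          
          │0               
          │                
          │                
          │                
          │                
          │                
          │                
          │                
          │                
          │                
          │                
          │                
          │                
          │                
          │                
          │                
          │                
          │                
          │                


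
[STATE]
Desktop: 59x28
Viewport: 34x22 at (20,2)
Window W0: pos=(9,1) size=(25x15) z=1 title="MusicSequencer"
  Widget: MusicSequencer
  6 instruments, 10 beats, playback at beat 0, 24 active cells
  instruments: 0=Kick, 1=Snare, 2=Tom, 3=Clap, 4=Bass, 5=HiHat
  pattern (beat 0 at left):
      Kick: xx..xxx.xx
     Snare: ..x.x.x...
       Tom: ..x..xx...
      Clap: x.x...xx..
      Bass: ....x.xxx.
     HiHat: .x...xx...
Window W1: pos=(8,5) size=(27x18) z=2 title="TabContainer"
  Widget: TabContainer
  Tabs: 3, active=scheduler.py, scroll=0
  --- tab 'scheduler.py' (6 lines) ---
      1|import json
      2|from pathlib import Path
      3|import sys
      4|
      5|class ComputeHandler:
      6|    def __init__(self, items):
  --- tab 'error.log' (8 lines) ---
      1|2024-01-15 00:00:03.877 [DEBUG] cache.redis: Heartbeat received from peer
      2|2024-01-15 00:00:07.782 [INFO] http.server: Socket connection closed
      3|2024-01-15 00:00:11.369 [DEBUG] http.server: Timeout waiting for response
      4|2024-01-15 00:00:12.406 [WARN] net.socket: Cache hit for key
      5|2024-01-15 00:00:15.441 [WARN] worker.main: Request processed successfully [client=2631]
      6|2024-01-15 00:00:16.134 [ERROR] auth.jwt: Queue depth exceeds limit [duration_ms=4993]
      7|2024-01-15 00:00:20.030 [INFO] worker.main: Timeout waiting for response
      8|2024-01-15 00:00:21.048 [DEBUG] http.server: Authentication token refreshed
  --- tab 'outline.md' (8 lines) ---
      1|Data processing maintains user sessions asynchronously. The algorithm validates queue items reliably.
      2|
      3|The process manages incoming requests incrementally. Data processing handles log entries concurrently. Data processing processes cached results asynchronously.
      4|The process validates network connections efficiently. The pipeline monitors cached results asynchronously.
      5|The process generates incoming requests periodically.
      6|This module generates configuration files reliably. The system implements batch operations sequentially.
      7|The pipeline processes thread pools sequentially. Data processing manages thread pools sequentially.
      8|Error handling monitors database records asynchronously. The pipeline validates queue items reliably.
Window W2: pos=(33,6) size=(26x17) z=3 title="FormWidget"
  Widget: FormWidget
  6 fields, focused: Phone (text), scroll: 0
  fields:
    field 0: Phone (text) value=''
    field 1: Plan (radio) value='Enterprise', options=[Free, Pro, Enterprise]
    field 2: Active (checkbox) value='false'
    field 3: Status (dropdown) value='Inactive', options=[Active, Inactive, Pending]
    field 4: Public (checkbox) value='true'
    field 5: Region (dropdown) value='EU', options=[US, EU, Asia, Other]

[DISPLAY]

encer        ┃                    
─────────────┨                    
456789       ┃                    
━━━━━━━━━━━━━━┓                   
er           ┏━━━━━━━━━━━━━━━━━━━━
─────────────┃ FormWidget         
py]│ error.lo┠────────────────────
─────────────┃> Phone:      [     
             ┃  Plan:       ( ) Fr
b import Path┃  Active:     [ ]   
             ┃  Status:     [Inact
             ┃  Public:     [x]   
teHandler:   ┃  Region:     [EU   
nit__(self, i┃                    
             ┃                    
             ┃                    
             ┃                    
             ┃                    
             ┃                    
             ┃                    
━━━━━━━━━━━━━┗━━━━━━━━━━━━━━━━━━━━
                                  


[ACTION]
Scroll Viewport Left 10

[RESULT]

 MusicSequencer        ┃          
───────────────────────┨          
      ▼123456789       ┃          
━━━━━━━━━━━━━━━━━━━━━━━━┓         
TabContainer           ┏━━━━━━━━━━
───────────────────────┃ FormWidge
scheduler.py]│ error.lo┠──────────
───────────────────────┃> Phone:  
mport json             ┃  Plan:   
rom pathlib import Path┃  Active: 
mport sys              ┃  Status: 
                       ┃  Public: 
lass ComputeHandler:   ┃  Region: 
   def __init__(self, i┃          
                       ┃          
                       ┃          
                       ┃          
                       ┃          
                       ┃          
                       ┃          
━━━━━━━━━━━━━━━━━━━━━━━┗━━━━━━━━━━
                                  


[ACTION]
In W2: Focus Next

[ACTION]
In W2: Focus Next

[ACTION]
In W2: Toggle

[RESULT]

 MusicSequencer        ┃          
───────────────────────┨          
      ▼123456789       ┃          
━━━━━━━━━━━━━━━━━━━━━━━━┓         
TabContainer           ┏━━━━━━━━━━
───────────────────────┃ FormWidge
scheduler.py]│ error.lo┠──────────
───────────────────────┃  Phone:  
mport json             ┃  Plan:   
rom pathlib import Path┃> Active: 
mport sys              ┃  Status: 
                       ┃  Public: 
lass ComputeHandler:   ┃  Region: 
   def __init__(self, i┃          
                       ┃          
                       ┃          
                       ┃          
                       ┃          
                       ┃          
                       ┃          
━━━━━━━━━━━━━━━━━━━━━━━┗━━━━━━━━━━
                                  


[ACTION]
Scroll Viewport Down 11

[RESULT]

TabContainer           ┏━━━━━━━━━━
───────────────────────┃ FormWidge
scheduler.py]│ error.lo┠──────────
───────────────────────┃  Phone:  
mport json             ┃  Plan:   
rom pathlib import Path┃> Active: 
mport sys              ┃  Status: 
                       ┃  Public: 
lass ComputeHandler:   ┃  Region: 
   def __init__(self, i┃          
                       ┃          
                       ┃          
                       ┃          
                       ┃          
                       ┃          
                       ┃          
━━━━━━━━━━━━━━━━━━━━━━━┗━━━━━━━━━━
                                  
                                  
                                  
                                  
                                  


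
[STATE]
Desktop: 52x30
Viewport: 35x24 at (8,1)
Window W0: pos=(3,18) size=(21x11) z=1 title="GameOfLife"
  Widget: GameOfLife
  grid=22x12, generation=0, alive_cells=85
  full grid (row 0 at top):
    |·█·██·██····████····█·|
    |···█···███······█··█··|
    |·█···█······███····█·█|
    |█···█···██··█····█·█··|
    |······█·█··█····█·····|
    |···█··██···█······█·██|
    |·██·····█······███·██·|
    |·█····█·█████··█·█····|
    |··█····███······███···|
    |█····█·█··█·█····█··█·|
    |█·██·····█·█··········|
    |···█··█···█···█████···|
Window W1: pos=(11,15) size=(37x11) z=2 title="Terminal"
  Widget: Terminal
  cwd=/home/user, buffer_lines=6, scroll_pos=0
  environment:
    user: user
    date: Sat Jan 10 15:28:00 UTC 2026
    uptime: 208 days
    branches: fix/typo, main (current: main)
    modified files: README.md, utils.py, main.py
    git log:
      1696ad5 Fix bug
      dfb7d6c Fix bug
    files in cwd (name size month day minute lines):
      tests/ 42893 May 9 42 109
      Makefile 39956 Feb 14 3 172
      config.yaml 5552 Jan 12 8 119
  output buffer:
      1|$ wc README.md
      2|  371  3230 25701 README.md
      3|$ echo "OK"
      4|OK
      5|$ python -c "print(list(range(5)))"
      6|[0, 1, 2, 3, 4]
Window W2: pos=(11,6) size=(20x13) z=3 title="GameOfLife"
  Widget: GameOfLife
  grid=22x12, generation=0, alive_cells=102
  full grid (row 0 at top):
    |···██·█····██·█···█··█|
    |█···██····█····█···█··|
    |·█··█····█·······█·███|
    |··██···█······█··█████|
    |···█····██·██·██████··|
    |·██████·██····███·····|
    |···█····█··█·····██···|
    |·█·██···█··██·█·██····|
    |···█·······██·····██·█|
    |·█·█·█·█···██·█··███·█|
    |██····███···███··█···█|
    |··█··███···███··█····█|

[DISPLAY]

                                   
                                   
                                   
                                   
                                   
   ┏━━━━━━━━━━━━━━━━━━┓            
   ┃ GameOfLife       ┃            
   ┠──────────────────┨            
   ┃Gen: 0            ┃            
   ┃··█····█·······█·█┃            
   ┃██···█······█··███┃            
   ┃·█····██·██·██████┃            
   ┃█████·██····███···┃            
   ┃·█····█··█·····██·┃            
   ┃·██···█··██·█·██··┃━━━━━━━━━━━━
   ┃·█·······██·····██┃            
   ┃·█·█·█···██·█··███┃────────────
━━━┗━━━━━━━━━━━━━━━━━━┛            
eOf┃  371  3230 25701 README.md    
───┃$ echo "OK"                    
 0 ┃OK                             
···┃$ python -c "print(list(range(5
·█·┃[0, 1, 2, 3, 4]                
·██┃$ █                            


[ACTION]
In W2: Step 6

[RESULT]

                                   
                                   
                                   
                                   
                                   
   ┏━━━━━━━━━━━━━━━━━━┓            
   ┃ GameOfLife       ┃            
   ┠──────────────────┨            
   ┃Gen: 6            ┃            
   ┃··██··············┃            
   ┃······█···········┃            
   ┃··················┃            
   ┃··················┃            
   ┃··█·····██········┃            
   ┃··██··············┃━━━━━━━━━━━━
   ┃·██·······█·····█·┃            
   ┃·█······██·███████┃────────────
━━━┗━━━━━━━━━━━━━━━━━━┛            
eOf┃  371  3230 25701 README.md    
───┃$ echo "OK"                    
 0 ┃OK                             
···┃$ python -c "print(list(range(5
·█·┃[0, 1, 2, 3, 4]                
·██┃$ █                            


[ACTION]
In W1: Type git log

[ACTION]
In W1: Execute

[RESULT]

                                   
                                   
                                   
                                   
                                   
   ┏━━━━━━━━━━━━━━━━━━┓            
   ┃ GameOfLife       ┃            
   ┠──────────────────┨            
   ┃Gen: 6            ┃            
   ┃··██··············┃            
   ┃······█···········┃            
   ┃··················┃            
   ┃··················┃            
   ┃··█·····██········┃            
   ┃··██··············┃━━━━━━━━━━━━
   ┃·██·······█·····█·┃            
   ┃·█······██·███████┃────────────
━━━┗━━━━━━━━━━━━━━━━━━┛            
eOf┃$ python -c "print(list(range(5
───┃[0, 1, 2, 3, 4]                
 0 ┃$ git log                      
···┃1696ad5 Fix bug                
·█·┃dfb7d6c Fix bug                
·██┃$ █                            


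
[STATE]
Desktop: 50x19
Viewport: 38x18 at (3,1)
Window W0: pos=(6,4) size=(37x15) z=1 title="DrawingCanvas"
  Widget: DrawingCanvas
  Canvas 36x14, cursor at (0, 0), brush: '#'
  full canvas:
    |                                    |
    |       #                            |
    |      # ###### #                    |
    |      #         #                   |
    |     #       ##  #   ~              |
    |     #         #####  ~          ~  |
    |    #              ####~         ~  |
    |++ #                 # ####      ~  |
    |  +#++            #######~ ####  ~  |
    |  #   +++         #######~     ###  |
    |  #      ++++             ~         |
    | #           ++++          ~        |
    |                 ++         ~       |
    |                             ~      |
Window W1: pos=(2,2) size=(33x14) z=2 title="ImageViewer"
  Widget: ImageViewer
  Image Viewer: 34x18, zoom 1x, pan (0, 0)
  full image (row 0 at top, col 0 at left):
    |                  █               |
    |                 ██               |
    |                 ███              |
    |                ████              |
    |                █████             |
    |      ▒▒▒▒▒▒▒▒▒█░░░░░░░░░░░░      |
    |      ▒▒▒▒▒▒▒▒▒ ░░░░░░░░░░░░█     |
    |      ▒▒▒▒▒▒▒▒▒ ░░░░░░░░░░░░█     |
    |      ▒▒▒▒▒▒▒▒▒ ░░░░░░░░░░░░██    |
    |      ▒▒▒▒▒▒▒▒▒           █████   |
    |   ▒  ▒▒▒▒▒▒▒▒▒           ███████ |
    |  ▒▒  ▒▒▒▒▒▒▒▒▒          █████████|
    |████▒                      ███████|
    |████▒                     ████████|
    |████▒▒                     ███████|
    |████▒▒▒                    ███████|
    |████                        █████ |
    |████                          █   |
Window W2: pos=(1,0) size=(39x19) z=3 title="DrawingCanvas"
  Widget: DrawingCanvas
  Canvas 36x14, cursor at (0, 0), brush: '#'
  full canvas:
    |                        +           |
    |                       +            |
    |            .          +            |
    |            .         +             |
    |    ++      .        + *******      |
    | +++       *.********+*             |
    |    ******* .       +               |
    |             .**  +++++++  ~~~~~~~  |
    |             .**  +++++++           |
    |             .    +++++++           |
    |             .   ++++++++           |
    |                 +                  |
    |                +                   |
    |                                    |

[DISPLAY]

DrawingCanvas                       ┃ 
────────────────────────────────────┨ 
                       +            ┃ 
                      +             ┃━
           .          +             ┃ 
           .         +              ┃─
   ++      .        + *******       ┃ 
+++       *.********+*              ┃ 
   ******* .       +                ┃ 
            .**  +++++++  ~~~~~~~   ┃ 
            .**  +++++++            ┃ 
            .    +++++++            ┃~
            .   ++++++++            ┃~
                +                   ┃~
               +                    ┃~
                                    ┃#
                                    ┃ 
━━━━━━━━━━━━━━━━━━━━━━━━━━━━━━━━━━━━┛━


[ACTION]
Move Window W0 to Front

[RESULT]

DrawingCanvas                       ┃ 
────────────────────────────────────┨ 
                       +            ┃ 
   ┏━━━━━━━━━━━━━━━━━━━━━━━━━━━━━━━━━━
   ┃ DrawingCanvas                    
   ┠──────────────────────────────────
   ┃+                                 
+++┃       #                          
   ┃      # ###### #                  
   ┃      #         #                 
   ┃     #       ##  #   ~            
   ┃     #         #####  ~          ~
   ┃    #              ####~         ~
   ┃++ #                 # ####      ~
   ┃  +#++            #######~ ####  ~
   ┃  #   +++         #######~     ###
   ┃  #      ++++             ~       
━━━┗━━━━━━━━━━━━━━━━━━━━━━━━━━━━━━━━━━


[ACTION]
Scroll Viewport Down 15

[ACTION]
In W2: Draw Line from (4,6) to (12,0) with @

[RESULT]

DrawingCanvas                       ┃ 
────────────────────────────────────┨ 
                       +            ┃ 
   ┏━━━━━━━━━━━━━━━━━━━━━━━━━━━━━━━━━━
   ┃ DrawingCanvas                    
   ┠──────────────────────────────────
   ┃+                                 
+++┃       #                          
   ┃      # ###### #                  
   ┃      #         #                 
  @┃     #       ##  #   ~            
 @ ┃     #         #####  ~          ~
 @ ┃    #              ####~         ~
@  ┃++ #                 # ####      ~
   ┃  +#++            #######~ ####  ~
   ┃  #   +++         #######~     ###
   ┃  #      ++++             ~       
━━━┗━━━━━━━━━━━━━━━━━━━━━━━━━━━━━━━━━━


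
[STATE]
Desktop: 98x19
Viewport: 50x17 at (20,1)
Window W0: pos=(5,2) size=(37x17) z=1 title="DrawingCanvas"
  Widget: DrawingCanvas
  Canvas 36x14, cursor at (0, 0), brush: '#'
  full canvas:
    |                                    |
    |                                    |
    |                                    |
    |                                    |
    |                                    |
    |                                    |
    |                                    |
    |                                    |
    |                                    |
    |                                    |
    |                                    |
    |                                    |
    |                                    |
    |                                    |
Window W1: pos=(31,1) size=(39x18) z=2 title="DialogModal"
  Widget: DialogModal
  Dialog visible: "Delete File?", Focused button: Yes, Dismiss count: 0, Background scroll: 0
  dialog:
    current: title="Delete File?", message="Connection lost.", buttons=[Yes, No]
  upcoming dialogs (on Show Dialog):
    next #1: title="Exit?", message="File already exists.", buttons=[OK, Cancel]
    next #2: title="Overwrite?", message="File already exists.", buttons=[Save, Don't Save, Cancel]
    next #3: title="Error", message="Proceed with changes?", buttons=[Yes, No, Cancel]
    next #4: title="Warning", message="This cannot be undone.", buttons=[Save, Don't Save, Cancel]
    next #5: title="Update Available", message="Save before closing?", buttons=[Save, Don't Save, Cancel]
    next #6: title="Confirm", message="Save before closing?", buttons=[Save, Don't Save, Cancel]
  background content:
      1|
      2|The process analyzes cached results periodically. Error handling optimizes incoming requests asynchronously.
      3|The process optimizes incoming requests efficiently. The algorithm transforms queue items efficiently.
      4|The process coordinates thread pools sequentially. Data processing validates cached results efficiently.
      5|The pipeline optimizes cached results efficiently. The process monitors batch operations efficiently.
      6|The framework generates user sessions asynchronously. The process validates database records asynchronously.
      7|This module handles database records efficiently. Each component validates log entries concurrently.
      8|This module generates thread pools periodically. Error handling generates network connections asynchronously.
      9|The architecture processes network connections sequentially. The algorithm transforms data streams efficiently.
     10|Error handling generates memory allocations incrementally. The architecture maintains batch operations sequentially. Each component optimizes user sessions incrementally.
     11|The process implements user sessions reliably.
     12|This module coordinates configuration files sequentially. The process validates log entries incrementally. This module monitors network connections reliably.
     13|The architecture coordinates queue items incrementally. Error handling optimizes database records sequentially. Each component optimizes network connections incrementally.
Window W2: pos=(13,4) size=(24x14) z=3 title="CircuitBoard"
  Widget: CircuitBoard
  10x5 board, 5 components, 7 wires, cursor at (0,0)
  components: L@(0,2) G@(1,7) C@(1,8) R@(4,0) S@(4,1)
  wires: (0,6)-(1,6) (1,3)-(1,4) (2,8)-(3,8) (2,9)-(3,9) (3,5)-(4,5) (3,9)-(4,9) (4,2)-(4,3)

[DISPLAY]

           ┏━━━━━━━━━━━━━━━━━━━━━━━━━━━━━━━━━━━━━┓
━━━━━━━━━━━┃ DialogModal                         ┃
           ┠─────────────────────────────────────┨
━━━━━━━━━━━━━━━━┓                                ┃
itBoard         ┃rocess analyzes cached results p┃
────────────────┨rocess optimizes incoming reques┃
 2 3 4 5 6 7 8 9┃rocess coordinates thread pools ┃
      L         ┃ipe┌──────────────────┐d results┃
                ┃ram│   Delete File?   │ sessions┃
          · ─ · ┃mod│ Connection lost. │ records ┃
                ┃mod│    [Yes]  No     │ pools pe┃
                ┃rch└──────────────────┘etwork co┃
                ┃ handling generates memory alloc┃
                ┃rocess implements user sessions ┃
                ┃module coordinates configuration┃
  S   · ─ ·     ┃rchitecture coordinates queue it┃
━━━━━━━━━━━━━━━━┛                                ┃


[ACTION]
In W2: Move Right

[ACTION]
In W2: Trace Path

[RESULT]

           ┏━━━━━━━━━━━━━━━━━━━━━━━━━━━━━━━━━━━━━┓
━━━━━━━━━━━┃ DialogModal                         ┃
           ┠─────────────────────────────────────┨
━━━━━━━━━━━━━━━━┓                                ┃
itBoard         ┃rocess analyzes cached results p┃
────────────────┨rocess optimizes incoming reques┃
 2 3 4 5 6 7 8 9┃rocess coordinates thread pools ┃
 [.]  L         ┃ipe┌──────────────────┐d results┃
                ┃ram│   Delete File?   │ sessions┃
          · ─ · ┃mod│ Connection lost. │ records ┃
                ┃mod│    [Yes]  No     │ pools pe┃
                ┃rch└──────────────────┘etwork co┃
                ┃ handling generates memory alloc┃
                ┃rocess implements user sessions ┃
                ┃module coordinates configuration┃
  S   · ─ ·     ┃rchitecture coordinates queue it┃
━━━━━━━━━━━━━━━━┛                                ┃


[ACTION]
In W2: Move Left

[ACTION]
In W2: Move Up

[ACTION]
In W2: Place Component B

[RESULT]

           ┏━━━━━━━━━━━━━━━━━━━━━━━━━━━━━━━━━━━━━┓
━━━━━━━━━━━┃ DialogModal                         ┃
           ┠─────────────────────────────────────┨
━━━━━━━━━━━━━━━━┓                                ┃
itBoard         ┃rocess analyzes cached results p┃
────────────────┨rocess optimizes incoming reques┃
 2 3 4 5 6 7 8 9┃rocess coordinates thread pools ┃
      L         ┃ipe┌──────────────────┐d results┃
                ┃ram│   Delete File?   │ sessions┃
          · ─ · ┃mod│ Connection lost. │ records ┃
                ┃mod│    [Yes]  No     │ pools pe┃
                ┃rch└──────────────────┘etwork co┃
                ┃ handling generates memory alloc┃
                ┃rocess implements user sessions ┃
                ┃module coordinates configuration┃
  S   · ─ ·     ┃rchitecture coordinates queue it┃
━━━━━━━━━━━━━━━━┛                                ┃


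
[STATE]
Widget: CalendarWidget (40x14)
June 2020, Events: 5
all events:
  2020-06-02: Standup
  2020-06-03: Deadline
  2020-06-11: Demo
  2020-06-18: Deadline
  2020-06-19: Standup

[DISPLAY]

               June 2020                
Mo Tu We Th Fr Sa Su                    
 1  2*  3*  4  5  6  7                  
 8  9 10 11* 12 13 14                   
15 16 17 18* 19* 20 21                  
22 23 24 25 26 27 28                    
29 30                                   
                                        
                                        
                                        
                                        
                                        
                                        
                                        


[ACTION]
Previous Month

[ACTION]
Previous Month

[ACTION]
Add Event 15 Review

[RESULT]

               April 2020               
Mo Tu We Th Fr Sa Su                    
       1  2  3  4  5                    
 6  7  8  9 10 11 12                    
13 14 15* 16 17 18 19                   
20 21 22 23 24 25 26                    
27 28 29 30                             
                                        
                                        
                                        
                                        
                                        
                                        
                                        


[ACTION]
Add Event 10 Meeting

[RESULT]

               April 2020               
Mo Tu We Th Fr Sa Su                    
       1  2  3  4  5                    
 6  7  8  9 10* 11 12                   
13 14 15* 16 17 18 19                   
20 21 22 23 24 25 26                    
27 28 29 30                             
                                        
                                        
                                        
                                        
                                        
                                        
                                        


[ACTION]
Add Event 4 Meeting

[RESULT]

               April 2020               
Mo Tu We Th Fr Sa Su                    
       1  2  3  4*  5                   
 6  7  8  9 10* 11 12                   
13 14 15* 16 17 18 19                   
20 21 22 23 24 25 26                    
27 28 29 30                             
                                        
                                        
                                        
                                        
                                        
                                        
                                        


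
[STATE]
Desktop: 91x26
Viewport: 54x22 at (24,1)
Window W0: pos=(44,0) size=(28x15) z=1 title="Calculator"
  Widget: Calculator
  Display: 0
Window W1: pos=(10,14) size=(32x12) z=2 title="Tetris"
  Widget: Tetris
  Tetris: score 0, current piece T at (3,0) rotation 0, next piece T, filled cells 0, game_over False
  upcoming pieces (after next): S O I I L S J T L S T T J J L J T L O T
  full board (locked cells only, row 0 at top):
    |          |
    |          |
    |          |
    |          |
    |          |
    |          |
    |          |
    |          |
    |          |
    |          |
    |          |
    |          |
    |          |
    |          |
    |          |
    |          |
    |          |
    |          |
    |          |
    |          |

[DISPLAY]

                    ┃ Calculator               ┃      
                    ┠──────────────────────────┨      
                    ┃                         0┃      
                    ┃┌───┬───┬───┬───┐         ┃      
                    ┃│ 7 │ 8 │ 9 │ ÷ │         ┃      
                    ┃├───┼───┼───┼───┤         ┃      
                    ┃│ 4 │ 5 │ 6 │ × │         ┃      
                    ┃├───┼───┼───┼───┤         ┃      
                    ┃│ 1 │ 2 │ 3 │ - │         ┃      
                    ┃├───┼───┼───┼───┤         ┃      
                    ┃│ 0 │ . │ = │ + │         ┃      
                    ┃├───┼───┼───┼───┤         ┃      
                    ┃│ C │ MC│ MR│ M+│         ┃      
━━━━━━━━━━━━━━━━━┓  ┗━━━━━━━━━━━━━━━━━━━━━━━━━━┛      
                 ┃                                    
─────────────────┨                                    
xt:              ┃                                    
                 ┃                                    
▒                ┃                                    
                 ┃                                    
                 ┃                                    
                 ┃                                    


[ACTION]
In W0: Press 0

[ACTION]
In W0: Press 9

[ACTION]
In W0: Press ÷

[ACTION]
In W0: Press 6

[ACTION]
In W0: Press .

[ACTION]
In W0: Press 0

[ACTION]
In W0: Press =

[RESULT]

                    ┃ Calculator               ┃      
                    ┠──────────────────────────┨      
                    ┃                       1.5┃      
                    ┃┌───┬───┬───┬───┐         ┃      
                    ┃│ 7 │ 8 │ 9 │ ÷ │         ┃      
                    ┃├───┼───┼───┼───┤         ┃      
                    ┃│ 4 │ 5 │ 6 │ × │         ┃      
                    ┃├───┼───┼───┼───┤         ┃      
                    ┃│ 1 │ 2 │ 3 │ - │         ┃      
                    ┃├───┼───┼───┼───┤         ┃      
                    ┃│ 0 │ . │ = │ + │         ┃      
                    ┃├───┼───┼───┼───┤         ┃      
                    ┃│ C │ MC│ MR│ M+│         ┃      
━━━━━━━━━━━━━━━━━┓  ┗━━━━━━━━━━━━━━━━━━━━━━━━━━┛      
                 ┃                                    
─────────────────┨                                    
xt:              ┃                                    
                 ┃                                    
▒                ┃                                    
                 ┃                                    
                 ┃                                    
                 ┃                                    
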